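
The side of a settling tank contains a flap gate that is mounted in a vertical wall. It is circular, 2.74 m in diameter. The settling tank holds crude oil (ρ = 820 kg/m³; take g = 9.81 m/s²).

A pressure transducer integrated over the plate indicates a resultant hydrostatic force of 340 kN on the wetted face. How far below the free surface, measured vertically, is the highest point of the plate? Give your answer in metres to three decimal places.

γ = ρg = 820 × 9.81 / 1000 = 8.0442 kN/m³.
A = π(1.37)² = 5.89646 m².
From F = γ·h_c·A, the centroid depth is h_c = 340/(8.0442 × 5.89646) = 7.16811 m.
The centroid is at the centre, 1.37 m below the top of the plate, so the highest point sits at h_top = 7.16811 − 1.37 = 5.79811 m below the surface.

d_top ≈ 5.798 m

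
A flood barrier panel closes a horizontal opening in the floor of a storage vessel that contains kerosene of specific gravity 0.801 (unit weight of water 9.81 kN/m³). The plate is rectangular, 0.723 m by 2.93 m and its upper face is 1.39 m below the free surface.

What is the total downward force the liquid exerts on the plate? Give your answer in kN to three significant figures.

F ≈ 23.1 kN

γ = 0.801 × 9.81 = 7.85781 kN/m³.
The plate is horizontal, so pressure is uniform at p = γ·h = 7.85781 × 1.39 = 10.9224 kN/m².
A = 0.723 × 2.93 = 2.11839 m².
F = p·A = 10.9224 × 2.11839 = 23.1379 kN.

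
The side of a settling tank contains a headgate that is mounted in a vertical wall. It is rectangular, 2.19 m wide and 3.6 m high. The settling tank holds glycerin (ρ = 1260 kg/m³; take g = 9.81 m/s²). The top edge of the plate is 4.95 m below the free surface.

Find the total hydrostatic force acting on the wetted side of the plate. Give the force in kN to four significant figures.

F ≈ 657.8 kN

γ = ρg = 1260 × 9.81 / 1000 = 12.3606 kN/m³.
The centroid lies 3.6/2 = 1.8 m below the top edge, so the centroid depth is h_c = 4.95 + 1.8 = 6.75 m.
A = 2.19 × 3.6 = 7.884 m².
Resultant F = γ·h_c·A = 12.3606 × 6.75 × 7.884 = 657.794 kN.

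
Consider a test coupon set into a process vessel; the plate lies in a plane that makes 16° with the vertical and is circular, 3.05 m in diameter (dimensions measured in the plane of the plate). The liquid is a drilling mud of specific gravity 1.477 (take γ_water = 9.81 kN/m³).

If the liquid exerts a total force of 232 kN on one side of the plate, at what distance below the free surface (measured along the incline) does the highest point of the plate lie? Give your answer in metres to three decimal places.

y_top ≈ 0.755 m

γ = 1.477 × 9.81 = 14.48937 kN/m³.
A = π(1.525)² = 7.30617 m².
From F = γ·h_c·A, the centroid depth is h_c = 232/(14.48937 × 7.30617) = 2.19154 m.
The plate makes 16° with the vertical, i.e. θ = 90° − 16° = 74° to the horizontal. Measuring y along the incline from the free-surface line, vertical depth h = y·sinθ with sinθ = 0.961262.
Along the incline, y_c = h_c/sinθ = 2.19154/0.961262 = 2.27986 m.
The centroid is at the centre, 1.525 m below the top of the plate, so the highest point sits at y_top = 2.27986 − 1.525 = 0.75486 m along the incline.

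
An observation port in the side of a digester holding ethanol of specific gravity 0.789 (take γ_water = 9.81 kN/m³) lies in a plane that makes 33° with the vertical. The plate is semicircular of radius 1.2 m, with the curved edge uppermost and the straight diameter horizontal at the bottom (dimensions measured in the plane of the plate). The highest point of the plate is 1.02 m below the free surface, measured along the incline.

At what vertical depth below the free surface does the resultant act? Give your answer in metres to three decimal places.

h_p = 1.484 m

γ = 0.789 × 9.81 = 7.74009 kN/m³.
The plate makes 33° with the vertical, i.e. θ = 90° − 33° = 57° to the horizontal. Measuring y along the incline from the free-surface line, vertical depth h = y·sinθ with sinθ = 0.838671.
The centroid lies 4r/(3π) = 0.509296 m above the diameter, so r − 4r/(3π) = 1.2 − 0.509296 = 0.690704 m below the topmost point, so y_c = 1.02 + 0.690704 = 1.7107 m and h_c = 1.7107 × 0.838671 = 1.43471 m.
A = πr²/2 = π × 1.2²/2 = 2.26195 m².
Resultant F = γ·h_c·A = 7.74009 × 1.43471 × 2.26195 = 25.1185 kN.
I_c = (π/8 − 8/(9π))·r⁴ = 0.109757 × 1.2⁴ = 0.227592 m⁴.
Centre of pressure: y_p = y_c + I_c/(y_c·A) = 1.7107 + 0.227592/(1.7107 × 2.26195) = 1.7107 + 0.0588166 = 1.76952 m along the plane.
Vertically, h_p = y_p·sinθ = 1.76952 × 0.838671 = 1.48405 m.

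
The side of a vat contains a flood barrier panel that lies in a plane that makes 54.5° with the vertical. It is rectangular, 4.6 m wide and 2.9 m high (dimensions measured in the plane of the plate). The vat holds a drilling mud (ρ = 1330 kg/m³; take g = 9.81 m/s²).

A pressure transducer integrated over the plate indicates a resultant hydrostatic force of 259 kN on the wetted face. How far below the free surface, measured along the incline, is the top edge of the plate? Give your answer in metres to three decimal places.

γ = ρg = 1330 × 9.81 / 1000 = 13.0473 kN/m³.
A = 4.6 × 2.9 = 13.34 m².
From F = γ·h_c·A, the centroid depth is h_c = 259/(13.0473 × 13.34) = 1.48807 m.
The plate makes 54.5° with the vertical, i.e. θ = 90° − 54.5° = 35.5° to the horizontal. Measuring y along the incline from the free-surface line, vertical depth h = y·sinθ with sinθ = 0.580703.
Along the incline, y_c = h_c/sinθ = 1.48807/0.580703 = 2.56253 m.
The centroid lies 2.9/2 = 1.45 m below the top edge, so the top edge sits at y_top = 2.56253 − 1.45 = 1.11253 m along the incline.

y_top ≈ 1.113 m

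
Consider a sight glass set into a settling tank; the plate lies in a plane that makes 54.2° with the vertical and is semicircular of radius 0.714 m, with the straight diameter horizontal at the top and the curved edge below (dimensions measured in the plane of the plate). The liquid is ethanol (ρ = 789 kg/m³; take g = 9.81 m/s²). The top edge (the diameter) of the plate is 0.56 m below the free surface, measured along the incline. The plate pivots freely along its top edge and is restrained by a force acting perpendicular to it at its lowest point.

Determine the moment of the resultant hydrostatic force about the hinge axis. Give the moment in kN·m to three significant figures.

γ = ρg = 789 × 9.81 / 1000 = 7.74009 kN/m³.
The plate makes 54.2° with the vertical, i.e. θ = 90° − 54.2° = 35.8° to the horizontal. Measuring y along the incline from the free-surface line, vertical depth h = y·sinθ with sinθ = 0.584958.
The centroid of a semicircle lies 4r/(3π) = 0.303031 m from the diameter, here below the top edge, so y_c = 0.56 + 0.303031 = 0.863031 m and h_c = 0.863031 × 0.584958 = 0.504837 m.
A = πr²/2 = π × 0.714²/2 = 0.800786 m².
Resultant F = γ·h_c·A = 7.74009 × 0.504837 × 0.800786 = 3.12906 kN.
I_c = (π/8 − 8/(9π))·r⁴ = 0.109757 × 0.714⁴ = 0.028525 m⁴.
Centre of pressure: y_p = y_c + I_c/(y_c·A) = 0.863031 + 0.028525/(0.863031 × 0.800786) = 0.863031 + 0.0412746 = 0.904306 m along the plane.
The resultant acts 0.303031 + 0.0412746 = 0.344306 m (along the plate) below the hinge at the top edge, so the moment about the hinge is M = F × 0.344306 = 3.12906 × 0.344306 = 1.07735 kN·m.

M ≈ 1.08 kN·m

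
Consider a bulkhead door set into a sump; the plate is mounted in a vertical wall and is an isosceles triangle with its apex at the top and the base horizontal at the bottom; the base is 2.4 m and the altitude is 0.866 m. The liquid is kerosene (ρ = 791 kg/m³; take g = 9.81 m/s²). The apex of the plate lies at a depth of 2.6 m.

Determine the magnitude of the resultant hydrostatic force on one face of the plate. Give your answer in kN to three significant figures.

γ = ρg = 791 × 9.81 / 1000 = 7.75971 kN/m³.
With the apex up, the centroid sits 2h/3 = 2 × 0.866/3 = 0.577333 m below the apex, so the centroid depth is h_c = 2.6 + 0.577333 = 3.17733 m.
A = ½ × 2.4 × 0.866 = 1.0392 m².
Resultant F = γ·h_c·A = 7.75971 × 3.17733 × 1.0392 = 25.6216 kN.

F ≈ 25.6 kN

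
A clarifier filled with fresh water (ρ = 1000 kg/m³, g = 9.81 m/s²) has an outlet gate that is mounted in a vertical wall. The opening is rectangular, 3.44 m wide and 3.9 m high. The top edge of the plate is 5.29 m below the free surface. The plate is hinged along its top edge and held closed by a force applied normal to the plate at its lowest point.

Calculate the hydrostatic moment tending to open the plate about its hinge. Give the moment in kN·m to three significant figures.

M ≈ 2020 kN·m

γ = ρg = 1000 × 9.81 = 9810 N/m³ = 9.81 kN/m³.
The centroid lies 3.9/2 = 1.95 m below the top edge, so the centroid depth is h_c = 5.29 + 1.95 = 7.24 m.
A = 3.44 × 3.9 = 13.416 m².
Resultant F = γ·h_c·A = 9.81 × 7.24 × 13.416 = 952.863 kN.
I_c = b·h³/12 = 3.44 × 3.9³/12 = 17.0048 m⁴.
Centre of pressure: y_p = y_c + I_c/(y_c·A) = 7.24 + 17.0048/(7.24 × 13.416) = 7.24 + 0.175069 = 7.41507 m along the plane.
The resultant acts 1.95 + 0.175069 = 2.12507 m (along the plate) below the hinge at the top edge, so the moment about the hinge is M = F × 2.12507 = 952.863 × 2.12507 = 2024.9 kN·m.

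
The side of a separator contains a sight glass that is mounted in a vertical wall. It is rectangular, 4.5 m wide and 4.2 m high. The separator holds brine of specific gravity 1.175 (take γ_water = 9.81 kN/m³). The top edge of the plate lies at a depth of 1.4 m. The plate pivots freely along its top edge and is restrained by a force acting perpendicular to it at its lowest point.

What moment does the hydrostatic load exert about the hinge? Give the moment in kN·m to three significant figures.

M ≈ 1920 kN·m

γ = 1.175 × 9.81 = 11.52675 kN/m³.
The centroid lies 4.2/2 = 2.1 m below the top edge, so the centroid depth is h_c = 1.4 + 2.1 = 3.5 m.
A = 4.5 × 4.2 = 18.9 m².
Resultant F = γ·h_c·A = 11.52675 × 3.5 × 18.9 = 762.495 kN.
I_c = b·h³/12 = 4.5 × 4.2³/12 = 27.783 m⁴.
Centre of pressure: y_p = y_c + I_c/(y_c·A) = 3.5 + 27.783/(3.5 × 18.9) = 3.5 + 0.42 = 3.92 m along the plane.
The resultant acts 2.1 + 0.42 = 2.52 m (along the plate) below the hinge at the top edge, so the moment about the hinge is M = F × 2.52 = 762.495 × 2.52 = 1921.49 kN·m.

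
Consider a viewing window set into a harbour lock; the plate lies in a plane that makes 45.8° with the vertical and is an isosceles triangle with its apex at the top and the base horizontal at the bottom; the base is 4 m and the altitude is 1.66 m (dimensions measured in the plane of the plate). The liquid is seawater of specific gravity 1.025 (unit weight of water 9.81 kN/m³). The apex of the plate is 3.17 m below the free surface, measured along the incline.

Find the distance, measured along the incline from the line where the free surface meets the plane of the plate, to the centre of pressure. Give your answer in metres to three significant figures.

y_p = 4.31 m

γ = 1.025 × 9.81 = 10.05525 kN/m³.
The plate makes 45.8° with the vertical, i.e. θ = 90° − 45.8° = 44.2° to the horizontal. Measuring y along the incline from the free-surface line, vertical depth h = y·sinθ with sinθ = 0.697165.
With the apex up, the centroid sits 2h/3 = 2 × 1.66/3 = 1.10667 m below the apex, so y_c = 3.17 + 1.10667 = 4.27667 m and h_c = 4.27667 × 0.697165 = 2.98154 m.
A = ½ × 4 × 1.66 = 3.32 m².
Resultant F = γ·h_c·A = 10.05525 × 2.98154 × 3.32 = 99.534 kN.
I_c = b·h³/36 = 4 × 1.66³/36 = 0.508255 m⁴.
Centre of pressure: y_p = y_c + I_c/(y_c·A) = 4.27667 + 0.508255/(4.27667 × 3.32) = 4.27667 + 0.0357963 = 4.31247 m along the plane.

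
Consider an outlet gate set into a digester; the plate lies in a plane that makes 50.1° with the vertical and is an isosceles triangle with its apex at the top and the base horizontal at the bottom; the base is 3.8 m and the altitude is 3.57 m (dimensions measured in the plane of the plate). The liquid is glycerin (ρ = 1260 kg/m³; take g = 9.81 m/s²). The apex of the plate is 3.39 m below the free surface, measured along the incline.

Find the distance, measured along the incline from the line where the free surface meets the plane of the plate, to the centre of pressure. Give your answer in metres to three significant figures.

y_p = 5.89 m

γ = ρg = 1260 × 9.81 / 1000 = 12.3606 kN/m³.
The plate makes 50.1° with the vertical, i.e. θ = 90° − 50.1° = 39.9° to the horizontal. Measuring y along the incline from the free-surface line, vertical depth h = y·sinθ with sinθ = 0.641450.
With the apex up, the centroid sits 2h/3 = 2 × 3.57/3 = 2.38 m below the apex, so y_c = 3.39 + 2.38 = 5.77 m and h_c = 5.77 × 0.641450 = 3.70117 m.
A = ½ × 3.8 × 3.57 = 6.783 m².
Resultant F = γ·h_c·A = 12.3606 × 3.70117 × 6.783 = 310.313 kN.
I_c = b·h³/36 = 3.8 × 3.57³/36 = 4.8027 m⁴.
Centre of pressure: y_p = y_c + I_c/(y_c·A) = 5.77 + 4.8027/(5.77 × 6.783) = 5.77 + 0.122712 = 5.89271 m along the plane.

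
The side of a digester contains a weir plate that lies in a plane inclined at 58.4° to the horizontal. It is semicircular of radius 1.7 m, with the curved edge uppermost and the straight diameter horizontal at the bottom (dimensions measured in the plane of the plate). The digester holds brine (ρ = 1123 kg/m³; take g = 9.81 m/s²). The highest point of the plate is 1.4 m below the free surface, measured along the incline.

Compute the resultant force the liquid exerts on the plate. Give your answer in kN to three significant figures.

F ≈ 101 kN

γ = ρg = 1123 × 9.81 / 1000 = 11.01663 kN/m³.
Let θ = 58.4° be the plate's angle to the horizontal; measure y along the incline from where the plane meets the free surface. Vertical depth h = y·sinθ with sinθ = 0.851727.
The centroid lies 4r/(3π) = 0.721502 m above the diameter, so r − 4r/(3π) = 1.7 − 0.721502 = 0.978498 m below the topmost point, so y_c = 1.4 + 0.978498 = 2.3785 m and h_c = 2.3785 × 0.851727 = 2.02583 m.
A = πr²/2 = π × 1.7²/2 = 4.5396 m².
Resultant F = γ·h_c·A = 11.01663 × 2.02583 × 4.5396 = 101.314 kN.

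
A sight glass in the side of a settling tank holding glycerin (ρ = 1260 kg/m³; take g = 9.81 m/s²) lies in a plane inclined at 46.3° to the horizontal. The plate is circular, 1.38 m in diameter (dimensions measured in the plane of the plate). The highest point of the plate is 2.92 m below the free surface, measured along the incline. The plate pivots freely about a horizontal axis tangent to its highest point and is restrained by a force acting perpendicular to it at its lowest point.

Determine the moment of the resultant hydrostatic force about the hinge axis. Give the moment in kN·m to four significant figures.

M ≈ 34.88 kN·m

γ = ρg = 1260 × 9.81 / 1000 = 12.3606 kN/m³.
Let θ = 46.3° be the plate's angle to the horizontal; measure y along the incline from where the plane meets the free surface. Vertical depth h = y·sinθ with sinθ = 0.722967.
The centroid is at the centre, 0.69 m below the top of the plate, so y_c = 2.92 + 0.69 = 3.61 m and h_c = 3.61 × 0.722967 = 2.60991 m.
A = π(0.69)² = 1.49571 m².
Resultant F = γ·h_c·A = 12.3606 × 2.60991 × 1.49571 = 48.2517 kN.
I_c = πr⁴/4 = π × 0.69⁴/4 = 0.178027 m⁴.
Centre of pressure: y_p = y_c + I_c/(y_c·A) = 3.61 + 0.178027/(3.61 × 1.49571) = 3.61 + 0.0329709 = 3.64297 m along the plane.
The resultant acts 0.69 + 0.0329709 = 0.722971 m (along the plate) below the hinge at the top edge, so the moment about the hinge is M = F × 0.722971 = 48.2517 × 0.722971 = 34.8846 kN·m.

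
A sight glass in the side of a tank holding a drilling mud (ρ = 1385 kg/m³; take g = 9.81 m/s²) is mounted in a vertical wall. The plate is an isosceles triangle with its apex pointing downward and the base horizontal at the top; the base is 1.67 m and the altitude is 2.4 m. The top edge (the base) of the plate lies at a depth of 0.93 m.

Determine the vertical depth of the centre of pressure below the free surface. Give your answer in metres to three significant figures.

γ = ρg = 1385 × 9.81 / 1000 = 13.58685 kN/m³.
With the apex down, the centroid sits h/3 = 2.4/3 = 0.8 m below the base (the top edge), so the centroid depth is h_c = 0.93 + 0.8 = 1.73 m.
A = ½ × 1.67 × 2.4 = 2.004 m².
Resultant F = γ·h_c·A = 13.58685 × 1.73 × 2.004 = 47.1045 kN.
I_c = b·h³/36 = 1.67 × 2.4³/36 = 0.64128 m⁴.
Centre of pressure: y_p = y_c + I_c/(y_c·A) = 1.73 + 0.64128/(1.73 × 2.004) = 1.73 + 0.184971 = 1.91497 m along the plane.

h_p = 1.91 m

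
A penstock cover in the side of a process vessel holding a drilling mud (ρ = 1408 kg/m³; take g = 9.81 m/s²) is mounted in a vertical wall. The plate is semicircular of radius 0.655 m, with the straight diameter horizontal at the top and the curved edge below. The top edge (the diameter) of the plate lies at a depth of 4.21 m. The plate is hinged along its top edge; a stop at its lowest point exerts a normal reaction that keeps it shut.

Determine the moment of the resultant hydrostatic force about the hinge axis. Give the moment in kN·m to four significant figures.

γ = ρg = 1408 × 9.81 / 1000 = 13.81248 kN/m³.
The centroid of a semicircle lies 4r/(3π) = 0.277991 m from the diameter, here below the top edge, so the centroid depth is h_c = 4.21 + 0.277991 = 4.48799 m.
A = πr²/2 = π × 0.655²/2 = 0.673911 m².
Resultant F = γ·h_c·A = 13.81248 × 4.48799 × 0.673911 = 41.7759 kN.
I_c = (π/8 − 8/(9π))·r⁴ = 0.109757 × 0.655⁴ = 0.0202021 m⁴.
Centre of pressure: y_p = y_c + I_c/(y_c·A) = 4.48799 + 0.0202021/(4.48799 × 0.673911) = 4.48799 + 0.00667947 = 4.49467 m along the plane.
The resultant acts 0.277991 + 0.00667947 = 0.28467 m (along the plate) below the hinge at the top edge, so the moment about the hinge is M = F × 0.28467 = 41.7759 × 0.28467 = 11.8923 kN·m.

M ≈ 11.89 kN·m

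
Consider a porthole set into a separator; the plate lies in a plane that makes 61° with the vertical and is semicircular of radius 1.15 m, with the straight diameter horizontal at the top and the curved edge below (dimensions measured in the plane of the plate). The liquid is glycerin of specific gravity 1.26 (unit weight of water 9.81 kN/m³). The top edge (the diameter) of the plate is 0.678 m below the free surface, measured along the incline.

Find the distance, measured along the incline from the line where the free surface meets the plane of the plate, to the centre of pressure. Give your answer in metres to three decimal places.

γ = 1.26 × 9.81 = 12.3606 kN/m³.
The plate makes 61° with the vertical, i.e. θ = 90° − 61° = 29° to the horizontal. Measuring y along the incline from the free-surface line, vertical depth h = y·sinθ with sinθ = 0.484810.
The centroid of a semicircle lies 4r/(3π) = 0.488075 m from the diameter, here below the top edge, so y_c = 0.678 + 0.488075 = 1.16607 m and h_c = 1.16607 × 0.484810 = 0.565322 m.
A = πr²/2 = π × 1.15²/2 = 2.07738 m².
Resultant F = γ·h_c·A = 12.3606 × 0.565322 × 2.07738 = 14.5161 kN.
I_c = (π/8 − 8/(9π))·r⁴ = 0.109757 × 1.15⁴ = 0.191966 m⁴.
Centre of pressure: y_p = y_c + I_c/(y_c·A) = 1.16607 + 0.191966/(1.16607 × 2.07738) = 1.16607 + 0.0792472 = 1.24532 m along the plane.

y_p = 1.245 m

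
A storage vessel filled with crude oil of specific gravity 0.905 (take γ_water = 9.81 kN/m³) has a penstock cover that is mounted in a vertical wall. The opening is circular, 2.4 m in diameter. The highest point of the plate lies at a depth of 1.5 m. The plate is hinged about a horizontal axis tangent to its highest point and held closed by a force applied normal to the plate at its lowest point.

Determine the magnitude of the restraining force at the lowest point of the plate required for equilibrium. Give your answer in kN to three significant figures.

P ≈ 60.2 kN

γ = 0.905 × 9.81 = 8.87805 kN/m³.
The centroid is at the centre, 1.2 m below the top of the plate, so the centroid depth is h_c = 1.5 + 1.2 = 2.7 m.
A = π(1.2)² = 4.52389 m².
Resultant F = γ·h_c·A = 8.87805 × 2.7 × 4.52389 = 108.441 kN.
I_c = πr⁴/4 = π × 1.2⁴/4 = 1.6286 m⁴.
Centre of pressure: y_p = y_c + I_c/(y_c·A) = 2.7 + 1.6286/(2.7 × 4.52389) = 2.7 + 0.133333 = 2.83333 m along the plane.
The resultant acts 1.2 + 0.133333 = 1.33333 m (along the plate) below the hinge at the top edge, so the moment about the hinge is M = F × 1.33333 = 108.441 × 1.33333 = 144.588 kN·m.
A normal force at the bottom, 2.4 m from the hinge, must supply this moment: P = 144.588/2.4 = 60.245 kN.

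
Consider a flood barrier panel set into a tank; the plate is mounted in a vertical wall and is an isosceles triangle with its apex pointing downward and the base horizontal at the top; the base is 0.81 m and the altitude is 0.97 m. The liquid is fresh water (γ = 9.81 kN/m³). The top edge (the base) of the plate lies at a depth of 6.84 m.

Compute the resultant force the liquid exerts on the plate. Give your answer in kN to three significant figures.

γ = 9.81 kN/m³.
With the apex down, the centroid sits h/3 = 0.97/3 = 0.323333 m below the base (the top edge), so the centroid depth is h_c = 6.84 + 0.323333 = 7.16333 m.
A = ½ × 0.81 × 0.97 = 0.39285 m².
Resultant F = γ·h_c·A = 9.81 × 7.16333 × 0.39285 = 27.6065 kN.

F ≈ 27.6 kN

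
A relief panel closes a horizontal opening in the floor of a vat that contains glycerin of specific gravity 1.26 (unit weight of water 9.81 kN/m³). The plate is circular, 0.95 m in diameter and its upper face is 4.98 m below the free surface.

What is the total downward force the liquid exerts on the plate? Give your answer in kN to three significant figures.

F ≈ 43.6 kN

γ = 1.26 × 9.81 = 12.3606 kN/m³.
The plate is horizontal, so pressure is uniform at p = γ·h = 12.3606 × 4.98 = 61.5558 kN/m².
A = π(0.475)² = 0.708822 m².
F = p·A = 61.5558 × 0.708822 = 43.6321 kN.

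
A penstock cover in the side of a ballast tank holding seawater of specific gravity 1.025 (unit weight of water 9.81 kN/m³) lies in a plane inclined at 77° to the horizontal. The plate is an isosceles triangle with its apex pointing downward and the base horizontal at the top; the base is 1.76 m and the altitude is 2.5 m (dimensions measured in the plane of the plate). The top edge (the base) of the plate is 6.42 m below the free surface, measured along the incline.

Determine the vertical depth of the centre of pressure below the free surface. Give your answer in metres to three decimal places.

γ = 1.025 × 9.81 = 10.05525 kN/m³.
Let θ = 77° be the plate's angle to the horizontal; measure y along the incline from where the plane meets the free surface. Vertical depth h = y·sinθ with sinθ = 0.974370.
With the apex down, the centroid sits h/3 = 2.5/3 = 0.833333 m below the base (the top edge), so y_c = 6.42 + 0.833333 = 7.25333 m and h_c = 7.25333 × 0.974370 = 7.06743 m.
A = ½ × 1.76 × 2.5 = 2.2 m².
Resultant F = γ·h_c·A = 10.05525 × 7.06743 × 2.2 = 156.343 kN.
I_c = b·h³/36 = 1.76 × 2.5³/36 = 0.763889 m⁴.
Centre of pressure: y_p = y_c + I_c/(y_c·A) = 7.25333 + 0.763889/(7.25333 × 2.2) = 7.25333 + 0.0478707 = 7.3012 m along the plane.
Vertically, h_p = y_p·sinθ = 7.3012 × 0.974370 = 7.11407 m.

h_p = 7.114 m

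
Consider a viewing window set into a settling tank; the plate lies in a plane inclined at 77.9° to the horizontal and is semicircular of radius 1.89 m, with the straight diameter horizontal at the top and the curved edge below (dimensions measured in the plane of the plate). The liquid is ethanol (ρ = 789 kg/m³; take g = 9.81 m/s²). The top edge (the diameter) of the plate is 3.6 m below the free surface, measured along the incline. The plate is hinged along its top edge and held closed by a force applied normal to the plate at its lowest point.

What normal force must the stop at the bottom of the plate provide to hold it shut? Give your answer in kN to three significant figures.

γ = ρg = 789 × 9.81 / 1000 = 7.74009 kN/m³.
Let θ = 77.9° be the plate's angle to the horizontal; measure y along the incline from where the plane meets the free surface. Vertical depth h = y·sinθ with sinθ = 0.977783.
The centroid of a semicircle lies 4r/(3π) = 0.802141 m from the diameter, here below the top edge, so y_c = 3.6 + 0.802141 = 4.40214 m and h_c = 4.40214 × 0.977783 = 4.30434 m.
A = πr²/2 = π × 1.89²/2 = 5.61104 m².
Resultant F = γ·h_c·A = 7.74009 × 4.30434 × 5.61104 = 186.937 kN.
I_c = (π/8 − 8/(9π))·r⁴ = 0.109757 × 1.89⁴ = 1.40049 m⁴.
Centre of pressure: y_p = y_c + I_c/(y_c·A) = 4.40214 + 1.40049/(4.40214 × 5.61104) = 4.40214 + 0.0566987 = 4.45884 m along the plane.
The resultant acts 0.802141 + 0.0566987 = 0.85884 m (along the plate) below the hinge at the top edge, so the moment about the hinge is M = F × 0.85884 = 186.937 × 0.85884 = 160.549 kN·m.
A normal force at the bottom, 1.89 m from the hinge, must supply this moment: P = 160.549/1.89 = 84.9466 kN.

P ≈ 84.9 kN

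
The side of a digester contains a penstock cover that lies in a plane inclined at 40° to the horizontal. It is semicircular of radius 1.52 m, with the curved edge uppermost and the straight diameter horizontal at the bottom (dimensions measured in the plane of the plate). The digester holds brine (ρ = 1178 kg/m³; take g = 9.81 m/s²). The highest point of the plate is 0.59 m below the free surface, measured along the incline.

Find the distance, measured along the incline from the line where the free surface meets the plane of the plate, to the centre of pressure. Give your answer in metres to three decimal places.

γ = ρg = 1178 × 9.81 / 1000 = 11.55618 kN/m³.
Let θ = 40° be the plate's angle to the horizontal; measure y along the incline from where the plane meets the free surface. Vertical depth h = y·sinθ with sinθ = 0.642788.
The centroid lies 4r/(3π) = 0.645108 m above the diameter, so r − 4r/(3π) = 1.52 − 0.645108 = 0.874892 m below the topmost point, so y_c = 0.59 + 0.874892 = 1.46489 m and h_c = 1.46489 × 0.642788 = 0.941614 m.
A = πr²/2 = π × 1.52²/2 = 3.62917 m².
Resultant F = γ·h_c·A = 11.55618 × 0.941614 × 3.62917 = 39.4907 kN.
I_c = (π/8 − 8/(9π))·r⁴ = 0.109757 × 1.52⁴ = 0.585877 m⁴.
Centre of pressure: y_p = y_c + I_c/(y_c·A) = 1.46489 + 0.585877/(1.46489 × 3.62917) = 1.46489 + 0.110203 = 1.57509 m along the plane.

y_p = 1.575 m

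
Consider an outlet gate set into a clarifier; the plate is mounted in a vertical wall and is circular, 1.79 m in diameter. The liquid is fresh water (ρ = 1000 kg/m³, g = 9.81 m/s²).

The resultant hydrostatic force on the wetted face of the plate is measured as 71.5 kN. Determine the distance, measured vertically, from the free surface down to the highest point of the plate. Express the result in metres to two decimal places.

d_top ≈ 2.00 m

γ = ρg = 1000 × 9.81 = 9810 N/m³ = 9.81 kN/m³.
A = π(0.895)² = 2.51649 m².
From F = γ·h_c·A, the centroid depth is h_c = 71.5/(9.81 × 2.51649) = 2.89629 m.
The centroid is at the centre, 0.895 m below the top of the plate, so the highest point sits at h_top = 2.89629 − 0.895 = 2.00129 m below the surface.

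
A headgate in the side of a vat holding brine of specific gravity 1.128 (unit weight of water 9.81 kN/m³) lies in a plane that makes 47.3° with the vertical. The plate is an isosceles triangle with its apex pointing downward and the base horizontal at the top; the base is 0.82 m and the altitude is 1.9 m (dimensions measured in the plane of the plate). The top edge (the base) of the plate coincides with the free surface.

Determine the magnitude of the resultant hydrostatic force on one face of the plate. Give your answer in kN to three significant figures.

F ≈ 3.70 kN

γ = 1.128 × 9.81 = 11.06568 kN/m³.
The plate makes 47.3° with the vertical, i.e. θ = 90° − 47.3° = 42.7° to the horizontal. Measuring y along the incline from the free-surface line, vertical depth h = y·sinθ with sinθ = 0.678160.
With the apex down, the centroid sits h/3 = 1.9/3 = 0.633333 m below the base (the top edge), so y_c = 0.633333 m and h_c = 0.633333 × 0.678160 = 0.429501 m.
A = ½ × 0.82 × 1.9 = 0.779 m².
Resultant F = γ·h_c·A = 11.06568 × 0.429501 × 0.779 = 3.70237 kN.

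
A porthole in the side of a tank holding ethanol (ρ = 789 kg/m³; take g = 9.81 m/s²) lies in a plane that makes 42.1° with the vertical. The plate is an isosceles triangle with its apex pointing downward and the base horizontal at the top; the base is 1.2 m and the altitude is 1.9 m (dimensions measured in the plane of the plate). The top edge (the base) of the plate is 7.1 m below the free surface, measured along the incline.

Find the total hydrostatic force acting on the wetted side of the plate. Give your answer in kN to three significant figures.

F ≈ 50.6 kN

γ = ρg = 789 × 9.81 / 1000 = 7.74009 kN/m³.
The plate makes 42.1° with the vertical, i.e. θ = 90° − 42.1° = 47.9° to the horizontal. Measuring y along the incline from the free-surface line, vertical depth h = y·sinθ with sinθ = 0.741976.
With the apex down, the centroid sits h/3 = 1.9/3 = 0.633333 m below the base (the top edge), so y_c = 7.1 + 0.633333 = 7.73333 m and h_c = 7.73333 × 0.741976 = 5.73795 m.
A = ½ × 1.2 × 1.9 = 1.14 m².
Resultant F = γ·h_c·A = 7.74009 × 5.73795 × 1.14 = 50.63 kN.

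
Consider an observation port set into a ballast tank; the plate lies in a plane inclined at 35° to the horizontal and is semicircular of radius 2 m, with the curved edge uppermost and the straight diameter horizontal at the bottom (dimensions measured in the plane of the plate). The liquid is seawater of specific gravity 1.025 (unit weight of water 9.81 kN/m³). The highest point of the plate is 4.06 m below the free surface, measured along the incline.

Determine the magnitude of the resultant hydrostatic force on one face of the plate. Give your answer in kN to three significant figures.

F ≈ 189 kN

γ = 1.025 × 9.81 = 10.05525 kN/m³.
Let θ = 35° be the plate's angle to the horizontal; measure y along the incline from where the plane meets the free surface. Vertical depth h = y·sinθ with sinθ = 0.573576.
The centroid lies 4r/(3π) = 0.848826 m above the diameter, so r − 4r/(3π) = 2 − 0.848826 = 1.15117 m below the topmost point, so y_c = 4.06 + 1.15117 = 5.21117 m and h_c = 5.21117 × 0.573576 = 2.989 m.
A = πr²/2 = π × 2²/2 = 6.28319 m².
Resultant F = γ·h_c·A = 10.05525 × 2.989 × 6.28319 = 188.842 kN.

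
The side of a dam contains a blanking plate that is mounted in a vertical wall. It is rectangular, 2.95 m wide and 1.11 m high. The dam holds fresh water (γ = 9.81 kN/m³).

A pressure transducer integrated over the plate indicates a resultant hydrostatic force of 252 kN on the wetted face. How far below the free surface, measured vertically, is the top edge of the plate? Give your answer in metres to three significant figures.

d_top ≈ 7.29 m

γ = 9.81 kN/m³.
A = 2.95 × 1.11 = 3.2745 m².
From F = γ·h_c·A, the centroid depth is h_c = 252/(9.81 × 3.2745) = 7.84488 m.
The centroid lies 1.11/2 = 0.555 m below the top edge, so the top edge sits at h_top = 7.84488 − 0.555 = 7.28988 m below the surface.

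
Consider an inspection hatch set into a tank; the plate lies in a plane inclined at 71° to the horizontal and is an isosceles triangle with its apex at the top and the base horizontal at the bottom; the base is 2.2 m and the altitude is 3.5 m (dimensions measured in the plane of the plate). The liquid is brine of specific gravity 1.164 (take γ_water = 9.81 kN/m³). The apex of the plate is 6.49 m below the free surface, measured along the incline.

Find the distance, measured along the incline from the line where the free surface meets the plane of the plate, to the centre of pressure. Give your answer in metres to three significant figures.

γ = 1.164 × 9.81 = 11.41884 kN/m³.
Let θ = 71° be the plate's angle to the horizontal; measure y along the incline from where the plane meets the free surface. Vertical depth h = y·sinθ with sinθ = 0.945519.
With the apex up, the centroid sits 2h/3 = 2 × 3.5/3 = 2.33333 m below the apex, so y_c = 6.49 + 2.33333 = 8.82333 m and h_c = 8.82333 × 0.945519 = 8.34263 m.
A = ½ × 2.2 × 3.5 = 3.85 m².
Resultant F = γ·h_c·A = 11.41884 × 8.34263 × 3.85 = 366.763 kN.
I_c = b·h³/36 = 2.2 × 3.5³/36 = 2.62014 m⁴.
Centre of pressure: y_p = y_c + I_c/(y_c·A) = 8.82333 + 2.62014/(8.82333 × 3.85) = 8.82333 + 0.0771314 = 8.90046 m along the plane.

y_p = 8.90 m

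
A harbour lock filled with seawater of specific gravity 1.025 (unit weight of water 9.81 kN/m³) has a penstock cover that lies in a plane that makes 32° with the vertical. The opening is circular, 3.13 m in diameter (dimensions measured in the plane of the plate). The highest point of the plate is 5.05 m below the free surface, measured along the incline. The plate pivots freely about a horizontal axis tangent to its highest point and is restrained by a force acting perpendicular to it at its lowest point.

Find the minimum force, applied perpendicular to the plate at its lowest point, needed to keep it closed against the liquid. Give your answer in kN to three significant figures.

γ = 1.025 × 9.81 = 10.05525 kN/m³.
The plate makes 32° with the vertical, i.e. θ = 90° − 32° = 58° to the horizontal. Measuring y along the incline from the free-surface line, vertical depth h = y·sinθ with sinθ = 0.848048.
The centroid is at the centre, 1.565 m below the top of the plate, so y_c = 5.05 + 1.565 = 6.615 m and h_c = 6.615 × 0.848048 = 5.60984 m.
A = π(1.565)² = 7.69447 m².
Resultant F = γ·h_c·A = 10.05525 × 5.60984 × 7.69447 = 434.032 kN.
I_c = πr⁴/4 = π × 1.565⁴/4 = 4.71137 m⁴.
Centre of pressure: y_p = y_c + I_c/(y_c·A) = 6.615 + 4.71137/(6.615 × 7.69447) = 6.615 + 0.0925633 = 6.70756 m along the plane.
The resultant acts 1.565 + 0.0925633 = 1.65756 m (along the plate) below the hinge at the top edge, so the moment about the hinge is M = F × 1.65756 = 434.032 × 1.65756 = 719.434 kN·m.
A normal force at the bottom, 3.13 m from the hinge, must supply this moment: P = 719.434/3.13 = 229.851 kN.

P ≈ 230 kN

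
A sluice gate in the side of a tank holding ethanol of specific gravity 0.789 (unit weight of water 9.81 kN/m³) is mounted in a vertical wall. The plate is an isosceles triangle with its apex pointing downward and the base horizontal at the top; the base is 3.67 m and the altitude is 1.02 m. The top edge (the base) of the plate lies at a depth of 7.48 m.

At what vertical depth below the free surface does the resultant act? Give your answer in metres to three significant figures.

h_p = 7.83 m

γ = 0.789 × 9.81 = 7.74009 kN/m³.
With the apex down, the centroid sits h/3 = 1.02/3 = 0.34 m below the base (the top edge), so the centroid depth is h_c = 7.48 + 0.34 = 7.82 m.
A = ½ × 3.67 × 1.02 = 1.8717 m².
Resultant F = γ·h_c·A = 7.74009 × 7.82 × 1.8717 = 113.289 kN.
I_c = b·h³/36 = 3.67 × 1.02³/36 = 0.108184 m⁴.
Centre of pressure: y_p = y_c + I_c/(y_c·A) = 7.82 + 0.108184/(7.82 × 1.8717) = 7.82 + 0.00739129 = 7.82739 m along the plane.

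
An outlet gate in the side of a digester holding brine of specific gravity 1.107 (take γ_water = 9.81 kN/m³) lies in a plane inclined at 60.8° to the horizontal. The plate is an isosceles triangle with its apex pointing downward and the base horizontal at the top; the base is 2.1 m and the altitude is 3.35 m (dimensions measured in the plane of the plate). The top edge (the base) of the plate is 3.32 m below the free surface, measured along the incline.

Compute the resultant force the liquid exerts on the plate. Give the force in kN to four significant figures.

γ = 1.107 × 9.81 = 10.85967 kN/m³.
Let θ = 60.8° be the plate's angle to the horizontal; measure y along the incline from where the plane meets the free surface. Vertical depth h = y·sinθ with sinθ = 0.872922.
With the apex down, the centroid sits h/3 = 3.35/3 = 1.11667 m below the base (the top edge), so y_c = 3.32 + 1.11667 = 4.43667 m and h_c = 4.43667 × 0.872922 = 3.87287 m.
A = ½ × 2.1 × 3.35 = 3.5175 m².
Resultant F = γ·h_c·A = 10.85967 × 3.87287 × 3.5175 = 147.939 kN.

F ≈ 147.9 kN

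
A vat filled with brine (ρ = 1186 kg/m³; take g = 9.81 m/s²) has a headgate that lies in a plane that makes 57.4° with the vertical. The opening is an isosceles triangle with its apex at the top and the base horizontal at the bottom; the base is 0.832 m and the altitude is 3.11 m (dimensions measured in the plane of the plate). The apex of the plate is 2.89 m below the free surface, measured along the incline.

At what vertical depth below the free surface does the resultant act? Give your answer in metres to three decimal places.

h_p = 2.732 m

γ = ρg = 1186 × 9.81 / 1000 = 11.63466 kN/m³.
The plate makes 57.4° with the vertical, i.e. θ = 90° − 57.4° = 32.6° to the horizontal. Measuring y along the incline from the free-surface line, vertical depth h = y·sinθ with sinθ = 0.538771.
With the apex up, the centroid sits 2h/3 = 2 × 3.11/3 = 2.07333 m below the apex, so y_c = 2.89 + 2.07333 = 4.96333 m and h_c = 4.96333 × 0.538771 = 2.6741 m.
A = ½ × 0.832 × 3.11 = 1.29376 m².
Resultant F = γ·h_c·A = 11.63466 × 2.6741 × 1.29376 = 40.2518 kN.
I_c = b·h³/36 = 0.832 × 3.11³/36 = 0.695188 m⁴.
Centre of pressure: y_p = y_c + I_c/(y_c·A) = 4.96333 + 0.695188/(4.96333 × 1.29376) = 4.96333 + 0.108262 = 5.07159 m along the plane.
Vertically, h_p = y_p·sinθ = 5.07159 × 0.538771 = 2.73243 m.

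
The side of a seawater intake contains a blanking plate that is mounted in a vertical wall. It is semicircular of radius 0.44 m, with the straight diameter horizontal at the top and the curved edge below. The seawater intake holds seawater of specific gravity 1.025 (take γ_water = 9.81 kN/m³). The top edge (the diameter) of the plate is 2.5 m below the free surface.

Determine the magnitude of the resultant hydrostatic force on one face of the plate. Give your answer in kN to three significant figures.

γ = 1.025 × 9.81 = 10.05525 kN/m³.
The centroid of a semicircle lies 4r/(3π) = 0.186742 m from the diameter, here below the top edge, so the centroid depth is h_c = 2.5 + 0.186742 = 2.68674 m.
A = πr²/2 = π × 0.44²/2 = 0.304106 m².
Resultant F = γ·h_c·A = 10.05525 × 2.68674 × 0.304106 = 8.21568 kN.

F ≈ 8.22 kN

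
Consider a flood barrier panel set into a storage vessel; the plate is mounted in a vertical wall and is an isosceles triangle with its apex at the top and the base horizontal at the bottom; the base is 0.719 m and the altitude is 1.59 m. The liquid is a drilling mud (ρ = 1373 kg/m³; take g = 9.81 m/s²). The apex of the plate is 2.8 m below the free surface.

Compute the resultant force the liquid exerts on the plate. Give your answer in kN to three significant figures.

γ = ρg = 1373 × 9.81 / 1000 = 13.46913 kN/m³.
With the apex up, the centroid sits 2h/3 = 2 × 1.59/3 = 1.06 m below the apex, so the centroid depth is h_c = 2.8 + 1.06 = 3.86 m.
A = ½ × 0.719 × 1.59 = 0.571605 m².
Resultant F = γ·h_c·A = 13.46913 × 3.86 × 0.571605 = 29.7182 kN.

F ≈ 29.7 kN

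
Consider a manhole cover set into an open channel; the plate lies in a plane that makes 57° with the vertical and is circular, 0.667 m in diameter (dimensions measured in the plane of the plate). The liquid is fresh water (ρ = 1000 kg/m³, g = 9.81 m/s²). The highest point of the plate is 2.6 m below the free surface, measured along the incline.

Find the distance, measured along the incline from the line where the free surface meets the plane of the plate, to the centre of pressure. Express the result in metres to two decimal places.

γ = ρg = 1000 × 9.81 = 9810 N/m³ = 9.81 kN/m³.
The plate makes 57° with the vertical, i.e. θ = 90° − 57° = 33° to the horizontal. Measuring y along the incline from the free-surface line, vertical depth h = y·sinθ with sinθ = 0.544639.
The centroid is at the centre, 0.3335 m below the top of the plate, so y_c = 2.6 + 0.3335 = 2.9335 m and h_c = 2.9335 × 0.544639 = 1.5977 m.
A = π(0.3335)² = 0.349415 m².
Resultant F = γ·h_c·A = 9.81 × 1.5977 × 0.349415 = 5.47653 kN.
I_c = πr⁴/4 = π × 0.3335⁴/4 = 0.00971568 m⁴.
Centre of pressure: y_p = y_c + I_c/(y_c·A) = 2.9335 + 0.00971568/(2.9335 × 0.349415) = 2.9335 + 0.00947863 = 2.94298 m along the plane.

y_p = 2.94 m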